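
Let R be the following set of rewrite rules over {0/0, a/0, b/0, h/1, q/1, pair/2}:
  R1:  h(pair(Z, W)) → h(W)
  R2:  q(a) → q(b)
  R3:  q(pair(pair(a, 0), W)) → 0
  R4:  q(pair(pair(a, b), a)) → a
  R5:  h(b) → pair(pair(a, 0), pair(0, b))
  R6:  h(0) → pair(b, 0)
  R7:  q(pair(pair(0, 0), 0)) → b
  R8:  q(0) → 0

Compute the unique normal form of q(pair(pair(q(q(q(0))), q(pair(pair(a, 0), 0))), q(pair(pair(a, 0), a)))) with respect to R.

1. q(pair(pair(q(q(q(0))), q(pair(pair(a, 0), 0))), q(pair(pair(a, 0), a))))  →  q(pair(pair(q(q(0)), q(pair(pair(a, 0), 0))), q(pair(pair(a, 0), a))))   [R8 at 1.1.1.1.1]
2. q(pair(pair(q(q(0)), q(pair(pair(a, 0), 0))), q(pair(pair(a, 0), a))))  →  q(pair(pair(q(0), q(pair(pair(a, 0), 0))), q(pair(pair(a, 0), a))))   [R8 at 1.1.1.1]
3. q(pair(pair(q(0), q(pair(pair(a, 0), 0))), q(pair(pair(a, 0), a))))  →  q(pair(pair(0, q(pair(pair(a, 0), 0))), q(pair(pair(a, 0), a))))   [R8 at 1.1.1]
4. q(pair(pair(0, q(pair(pair(a, 0), 0))), q(pair(pair(a, 0), a))))  →  q(pair(pair(0, 0), q(pair(pair(a, 0), a))))   [R3 at 1.1.2]
5. q(pair(pair(0, 0), q(pair(pair(a, 0), a))))  →  q(pair(pair(0, 0), 0))   [R3 at 1.2]
6. q(pair(pair(0, 0), 0))  →  b   [R7 at ε]

b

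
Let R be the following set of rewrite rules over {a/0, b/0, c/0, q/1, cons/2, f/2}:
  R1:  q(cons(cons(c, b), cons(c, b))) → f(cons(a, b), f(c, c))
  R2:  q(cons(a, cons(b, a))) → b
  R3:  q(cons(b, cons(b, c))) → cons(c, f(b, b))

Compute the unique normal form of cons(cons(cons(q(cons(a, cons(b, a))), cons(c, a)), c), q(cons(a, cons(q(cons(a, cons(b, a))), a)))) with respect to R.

1. cons(cons(cons(q(cons(a, cons(b, a))), cons(c, a)), c), q(cons(a, cons(q(cons(a, cons(b, a))), a))))  →  cons(cons(cons(b, cons(c, a)), c), q(cons(a, cons(q(cons(a, cons(b, a))), a))))   [R2 at 1.1.1]
2. cons(cons(cons(b, cons(c, a)), c), q(cons(a, cons(q(cons(a, cons(b, a))), a))))  →  cons(cons(cons(b, cons(c, a)), c), q(cons(a, cons(b, a))))   [R2 at 2.1.2.1]
3. cons(cons(cons(b, cons(c, a)), c), q(cons(a, cons(b, a))))  →  cons(cons(cons(b, cons(c, a)), c), b)   [R2 at 2]

cons(cons(cons(b, cons(c, a)), c), b)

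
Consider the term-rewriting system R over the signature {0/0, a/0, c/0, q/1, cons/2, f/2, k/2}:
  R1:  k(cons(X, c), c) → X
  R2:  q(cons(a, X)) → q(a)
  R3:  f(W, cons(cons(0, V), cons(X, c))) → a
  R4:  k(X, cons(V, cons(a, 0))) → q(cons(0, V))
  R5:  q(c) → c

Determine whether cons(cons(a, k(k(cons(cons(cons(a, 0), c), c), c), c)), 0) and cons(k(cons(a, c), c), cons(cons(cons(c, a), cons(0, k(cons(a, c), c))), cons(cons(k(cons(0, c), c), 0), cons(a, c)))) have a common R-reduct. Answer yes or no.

Reduce t₁ = cons(cons(a, k(k(cons(cons(cons(a, 0), c), c), c), c)), 0):
1. cons(cons(a, k(k(cons(cons(cons(a, 0), c), c), c), c)), 0)  →  cons(cons(a, k(cons(cons(a, 0), c), c)), 0)   [R1 at 1.2.1]
2. cons(cons(a, k(cons(cons(a, 0), c), c)), 0)  →  cons(cons(a, cons(a, 0)), 0)   [R1 at 1.2]

Reduce t₂ = cons(k(cons(a, c), c), cons(cons(cons(c, a), cons(0, k(cons(a, c), c))), cons(cons(k(cons(0, c), c), 0), cons(a, c)))):
1. cons(k(cons(a, c), c), cons(cons(cons(c, a), cons(0, k(cons(a, c), c))), cons(cons(k(cons(0, c), c), 0), cons(a, c))))  →  cons(a, cons(cons(cons(c, a), cons(0, k(cons(a, c), c))), cons(cons(k(cons(0, c), c), 0), cons(a, c))))   [R1 at 1]
2. cons(a, cons(cons(cons(c, a), cons(0, k(cons(a, c), c))), cons(cons(k(cons(0, c), c), 0), cons(a, c))))  →  cons(a, cons(cons(cons(c, a), cons(0, a)), cons(cons(k(cons(0, c), c), 0), cons(a, c))))   [R1 at 2.1.2.2]
3. cons(a, cons(cons(cons(c, a), cons(0, a)), cons(cons(k(cons(0, c), c), 0), cons(a, c))))  →  cons(a, cons(cons(cons(c, a), cons(0, a)), cons(cons(0, 0), cons(a, c))))   [R1 at 2.2.1.1]

no — NF(t₁) = cons(cons(a, cons(a, 0)), 0), NF(t₂) = cons(a, cons(cons(cons(c, a), cons(0, a)), cons(cons(0, 0), cons(a, c))))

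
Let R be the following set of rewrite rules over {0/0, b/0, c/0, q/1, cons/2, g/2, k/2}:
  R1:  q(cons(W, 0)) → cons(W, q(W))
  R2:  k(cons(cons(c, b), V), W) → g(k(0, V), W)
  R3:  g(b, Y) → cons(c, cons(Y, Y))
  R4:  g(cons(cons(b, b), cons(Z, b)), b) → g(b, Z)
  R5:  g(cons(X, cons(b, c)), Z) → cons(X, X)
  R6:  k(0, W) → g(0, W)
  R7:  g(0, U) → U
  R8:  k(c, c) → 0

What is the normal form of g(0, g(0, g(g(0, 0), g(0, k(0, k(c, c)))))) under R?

1. g(0, g(0, g(g(0, 0), g(0, k(0, k(c, c))))))  →  g(0, g(g(0, 0), g(0, k(0, k(c, c)))))   [R7 at ε]
2. g(0, g(g(0, 0), g(0, k(0, k(c, c)))))  →  g(g(0, 0), g(0, k(0, k(c, c))))   [R7 at ε]
3. g(g(0, 0), g(0, k(0, k(c, c))))  →  g(0, g(0, k(0, k(c, c))))   [R7 at 1]
4. g(0, g(0, k(0, k(c, c))))  →  g(0, k(0, k(c, c)))   [R7 at ε]
5. g(0, k(0, k(c, c)))  →  k(0, k(c, c))   [R7 at ε]
6. k(0, k(c, c))  →  g(0, k(c, c))   [R6 at ε]
7. g(0, k(c, c))  →  k(c, c)   [R7 at ε]
8. k(c, c)  →  0   [R8 at ε]

0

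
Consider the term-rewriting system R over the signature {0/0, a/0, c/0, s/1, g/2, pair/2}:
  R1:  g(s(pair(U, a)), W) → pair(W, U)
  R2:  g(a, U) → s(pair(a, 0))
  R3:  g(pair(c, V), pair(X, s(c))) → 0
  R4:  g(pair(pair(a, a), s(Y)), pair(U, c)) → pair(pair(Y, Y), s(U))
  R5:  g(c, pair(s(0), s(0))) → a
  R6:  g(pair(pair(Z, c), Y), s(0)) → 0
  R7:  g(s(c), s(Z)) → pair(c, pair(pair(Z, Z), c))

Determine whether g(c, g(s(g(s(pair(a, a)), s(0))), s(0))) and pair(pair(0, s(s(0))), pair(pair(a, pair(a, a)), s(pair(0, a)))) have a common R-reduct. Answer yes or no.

no — NF(t₁) = a, NF(t₂) = pair(pair(0, s(s(0))), pair(pair(a, pair(a, a)), s(pair(0, a))))

Reduce t₁ = g(c, g(s(g(s(pair(a, a)), s(0))), s(0))):
1. g(c, g(s(g(s(pair(a, a)), s(0))), s(0)))  →  g(c, g(s(pair(s(0), a)), s(0)))   [R1 at 2.1.1]
2. g(c, g(s(pair(s(0), a)), s(0)))  →  g(c, pair(s(0), s(0)))   [R1 at 2]
3. g(c, pair(s(0), s(0)))  →  a   [R5 at ε]

Reduce t₂ = pair(pair(0, s(s(0))), pair(pair(a, pair(a, a)), s(pair(0, a)))):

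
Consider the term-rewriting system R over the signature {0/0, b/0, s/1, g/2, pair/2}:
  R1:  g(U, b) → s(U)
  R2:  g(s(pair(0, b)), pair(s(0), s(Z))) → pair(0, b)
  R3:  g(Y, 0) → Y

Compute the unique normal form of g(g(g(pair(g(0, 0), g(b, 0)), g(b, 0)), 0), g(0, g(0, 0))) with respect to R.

1. g(g(g(pair(g(0, 0), g(b, 0)), g(b, 0)), 0), g(0, g(0, 0)))  →  g(g(pair(g(0, 0), g(b, 0)), g(b, 0)), g(0, g(0, 0)))   [R3 at 1]
2. g(g(pair(g(0, 0), g(b, 0)), g(b, 0)), g(0, g(0, 0)))  →  g(g(pair(0, g(b, 0)), g(b, 0)), g(0, g(0, 0)))   [R3 at 1.1.1]
3. g(g(pair(0, g(b, 0)), g(b, 0)), g(0, g(0, 0)))  →  g(g(pair(0, b), g(b, 0)), g(0, g(0, 0)))   [R3 at 1.1.2]
4. g(g(pair(0, b), g(b, 0)), g(0, g(0, 0)))  →  g(g(pair(0, b), b), g(0, g(0, 0)))   [R3 at 1.2]
5. g(g(pair(0, b), b), g(0, g(0, 0)))  →  g(s(pair(0, b)), g(0, g(0, 0)))   [R1 at 1]
6. g(s(pair(0, b)), g(0, g(0, 0)))  →  g(s(pair(0, b)), g(0, 0))   [R3 at 2.2]
7. g(s(pair(0, b)), g(0, 0))  →  g(s(pair(0, b)), 0)   [R3 at 2]
8. g(s(pair(0, b)), 0)  →  s(pair(0, b))   [R3 at ε]

s(pair(0, b))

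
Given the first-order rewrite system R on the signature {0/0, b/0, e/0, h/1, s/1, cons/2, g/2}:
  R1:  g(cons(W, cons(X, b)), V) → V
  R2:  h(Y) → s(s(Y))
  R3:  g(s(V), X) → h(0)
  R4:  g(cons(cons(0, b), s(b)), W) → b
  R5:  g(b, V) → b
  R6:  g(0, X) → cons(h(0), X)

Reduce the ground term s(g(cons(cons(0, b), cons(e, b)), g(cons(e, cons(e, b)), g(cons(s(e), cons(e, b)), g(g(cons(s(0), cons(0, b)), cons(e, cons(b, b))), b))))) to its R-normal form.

s(b)

1. s(g(cons(cons(0, b), cons(e, b)), g(cons(e, cons(e, b)), g(cons(s(e), cons(e, b)), g(g(cons(s(0), cons(0, b)), cons(e, cons(b, b))), b)))))  →  s(g(cons(e, cons(e, b)), g(cons(s(e), cons(e, b)), g(g(cons(s(0), cons(0, b)), cons(e, cons(b, b))), b))))   [R1 at 1]
2. s(g(cons(e, cons(e, b)), g(cons(s(e), cons(e, b)), g(g(cons(s(0), cons(0, b)), cons(e, cons(b, b))), b))))  →  s(g(cons(s(e), cons(e, b)), g(g(cons(s(0), cons(0, b)), cons(e, cons(b, b))), b)))   [R1 at 1]
3. s(g(cons(s(e), cons(e, b)), g(g(cons(s(0), cons(0, b)), cons(e, cons(b, b))), b)))  →  s(g(g(cons(s(0), cons(0, b)), cons(e, cons(b, b))), b))   [R1 at 1]
4. s(g(g(cons(s(0), cons(0, b)), cons(e, cons(b, b))), b))  →  s(g(cons(e, cons(b, b)), b))   [R1 at 1.1]
5. s(g(cons(e, cons(b, b)), b))  →  s(b)   [R1 at 1]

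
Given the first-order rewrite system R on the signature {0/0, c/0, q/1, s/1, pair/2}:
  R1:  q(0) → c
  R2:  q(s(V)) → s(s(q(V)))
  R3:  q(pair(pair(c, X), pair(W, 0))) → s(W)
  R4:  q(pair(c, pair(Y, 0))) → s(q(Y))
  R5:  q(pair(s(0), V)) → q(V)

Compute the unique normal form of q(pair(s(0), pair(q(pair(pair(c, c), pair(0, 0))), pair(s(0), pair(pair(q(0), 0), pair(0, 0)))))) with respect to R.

1. q(pair(s(0), pair(q(pair(pair(c, c), pair(0, 0))), pair(s(0), pair(pair(q(0), 0), pair(0, 0))))))  →  q(pair(q(pair(pair(c, c), pair(0, 0))), pair(s(0), pair(pair(q(0), 0), pair(0, 0)))))   [R5 at ε]
2. q(pair(q(pair(pair(c, c), pair(0, 0))), pair(s(0), pair(pair(q(0), 0), pair(0, 0)))))  →  q(pair(s(0), pair(s(0), pair(pair(q(0), 0), pair(0, 0)))))   [R3 at 1.1]
3. q(pair(s(0), pair(s(0), pair(pair(q(0), 0), pair(0, 0)))))  →  q(pair(s(0), pair(pair(q(0), 0), pair(0, 0))))   [R5 at ε]
4. q(pair(s(0), pair(pair(q(0), 0), pair(0, 0))))  →  q(pair(pair(q(0), 0), pair(0, 0)))   [R5 at ε]
5. q(pair(pair(q(0), 0), pair(0, 0)))  →  q(pair(pair(c, 0), pair(0, 0)))   [R1 at 1.1.1]
6. q(pair(pair(c, 0), pair(0, 0)))  →  s(0)   [R3 at ε]

s(0)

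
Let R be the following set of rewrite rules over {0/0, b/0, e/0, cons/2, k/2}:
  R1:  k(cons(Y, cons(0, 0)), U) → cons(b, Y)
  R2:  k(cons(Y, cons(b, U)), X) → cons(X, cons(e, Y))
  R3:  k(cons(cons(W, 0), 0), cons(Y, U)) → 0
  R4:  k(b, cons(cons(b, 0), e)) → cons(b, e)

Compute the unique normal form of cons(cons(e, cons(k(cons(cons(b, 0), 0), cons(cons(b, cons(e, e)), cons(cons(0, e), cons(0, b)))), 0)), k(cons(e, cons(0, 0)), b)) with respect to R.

cons(cons(e, cons(0, 0)), cons(b, e))

1. cons(cons(e, cons(k(cons(cons(b, 0), 0), cons(cons(b, cons(e, e)), cons(cons(0, e), cons(0, b)))), 0)), k(cons(e, cons(0, 0)), b))  →  cons(cons(e, cons(0, 0)), k(cons(e, cons(0, 0)), b))   [R3 at 1.2.1]
2. cons(cons(e, cons(0, 0)), k(cons(e, cons(0, 0)), b))  →  cons(cons(e, cons(0, 0)), cons(b, e))   [R1 at 2]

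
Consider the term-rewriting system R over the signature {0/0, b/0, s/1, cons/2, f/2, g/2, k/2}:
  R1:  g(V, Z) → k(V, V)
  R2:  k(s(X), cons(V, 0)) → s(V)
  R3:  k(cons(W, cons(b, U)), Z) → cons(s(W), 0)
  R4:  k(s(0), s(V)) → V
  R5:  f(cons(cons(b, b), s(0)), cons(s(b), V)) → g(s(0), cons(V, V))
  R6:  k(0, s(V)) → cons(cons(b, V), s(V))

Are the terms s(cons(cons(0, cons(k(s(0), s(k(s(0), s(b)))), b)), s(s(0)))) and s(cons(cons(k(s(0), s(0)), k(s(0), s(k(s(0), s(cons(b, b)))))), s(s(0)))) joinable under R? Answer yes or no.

yes — NF(t₁) = s(cons(cons(0, cons(b, b)), s(s(0)))), NF(t₂) = s(cons(cons(0, cons(b, b)), s(s(0))))

Reduce t₁ = s(cons(cons(0, cons(k(s(0), s(k(s(0), s(b)))), b)), s(s(0)))):
1. s(cons(cons(0, cons(k(s(0), s(k(s(0), s(b)))), b)), s(s(0))))  →  s(cons(cons(0, cons(k(s(0), s(b)), b)), s(s(0))))   [R4 at 1.1.2.1]
2. s(cons(cons(0, cons(k(s(0), s(b)), b)), s(s(0))))  →  s(cons(cons(0, cons(b, b)), s(s(0))))   [R4 at 1.1.2.1]

Reduce t₂ = s(cons(cons(k(s(0), s(0)), k(s(0), s(k(s(0), s(cons(b, b)))))), s(s(0)))):
1. s(cons(cons(k(s(0), s(0)), k(s(0), s(k(s(0), s(cons(b, b)))))), s(s(0))))  →  s(cons(cons(0, k(s(0), s(k(s(0), s(cons(b, b)))))), s(s(0))))   [R4 at 1.1.1]
2. s(cons(cons(0, k(s(0), s(k(s(0), s(cons(b, b)))))), s(s(0))))  →  s(cons(cons(0, k(s(0), s(cons(b, b)))), s(s(0))))   [R4 at 1.1.2]
3. s(cons(cons(0, k(s(0), s(cons(b, b)))), s(s(0))))  →  s(cons(cons(0, cons(b, b)), s(s(0))))   [R4 at 1.1.2]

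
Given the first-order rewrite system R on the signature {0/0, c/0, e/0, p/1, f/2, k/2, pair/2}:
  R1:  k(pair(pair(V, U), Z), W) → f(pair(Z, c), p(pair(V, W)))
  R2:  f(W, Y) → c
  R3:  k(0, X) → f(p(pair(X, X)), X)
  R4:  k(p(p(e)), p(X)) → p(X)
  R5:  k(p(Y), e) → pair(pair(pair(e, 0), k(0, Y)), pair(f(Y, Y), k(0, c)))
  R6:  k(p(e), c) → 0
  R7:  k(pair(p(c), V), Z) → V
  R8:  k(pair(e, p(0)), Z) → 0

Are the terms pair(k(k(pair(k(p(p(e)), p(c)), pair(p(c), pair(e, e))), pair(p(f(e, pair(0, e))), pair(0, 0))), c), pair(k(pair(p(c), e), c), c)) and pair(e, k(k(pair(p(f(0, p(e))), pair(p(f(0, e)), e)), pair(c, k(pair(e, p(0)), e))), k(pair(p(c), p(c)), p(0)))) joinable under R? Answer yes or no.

no — NF(t₁) = pair(pair(e, e), pair(e, c)), NF(t₂) = pair(e, e)

Reduce t₁ = pair(k(k(pair(k(p(p(e)), p(c)), pair(p(c), pair(e, e))), pair(p(f(e, pair(0, e))), pair(0, 0))), c), pair(k(pair(p(c), e), c), c)):
1. pair(k(k(pair(k(p(p(e)), p(c)), pair(p(c), pair(e, e))), pair(p(f(e, pair(0, e))), pair(0, 0))), c), pair(k(pair(p(c), e), c), c))  →  pair(k(k(pair(p(c), pair(p(c), pair(e, e))), pair(p(f(e, pair(0, e))), pair(0, 0))), c), pair(k(pair(p(c), e), c), c))   [R4 at 1.1.1.1]
2. pair(k(k(pair(p(c), pair(p(c), pair(e, e))), pair(p(f(e, pair(0, e))), pair(0, 0))), c), pair(k(pair(p(c), e), c), c))  →  pair(k(pair(p(c), pair(e, e)), c), pair(k(pair(p(c), e), c), c))   [R7 at 1.1]
3. pair(k(pair(p(c), pair(e, e)), c), pair(k(pair(p(c), e), c), c))  →  pair(pair(e, e), pair(k(pair(p(c), e), c), c))   [R7 at 1]
4. pair(pair(e, e), pair(k(pair(p(c), e), c), c))  →  pair(pair(e, e), pair(e, c))   [R7 at 2.1]

Reduce t₂ = pair(e, k(k(pair(p(f(0, p(e))), pair(p(f(0, e)), e)), pair(c, k(pair(e, p(0)), e))), k(pair(p(c), p(c)), p(0)))):
1. pair(e, k(k(pair(p(f(0, p(e))), pair(p(f(0, e)), e)), pair(c, k(pair(e, p(0)), e))), k(pair(p(c), p(c)), p(0))))  →  pair(e, k(k(pair(p(c), pair(p(f(0, e)), e)), pair(c, k(pair(e, p(0)), e))), k(pair(p(c), p(c)), p(0))))   [R2 at 2.1.1.1.1]
2. pair(e, k(k(pair(p(c), pair(p(f(0, e)), e)), pair(c, k(pair(e, p(0)), e))), k(pair(p(c), p(c)), p(0))))  →  pair(e, k(pair(p(f(0, e)), e), k(pair(p(c), p(c)), p(0))))   [R7 at 2.1]
3. pair(e, k(pair(p(f(0, e)), e), k(pair(p(c), p(c)), p(0))))  →  pair(e, k(pair(p(c), e), k(pair(p(c), p(c)), p(0))))   [R2 at 2.1.1.1]
4. pair(e, k(pair(p(c), e), k(pair(p(c), p(c)), p(0))))  →  pair(e, e)   [R7 at 2]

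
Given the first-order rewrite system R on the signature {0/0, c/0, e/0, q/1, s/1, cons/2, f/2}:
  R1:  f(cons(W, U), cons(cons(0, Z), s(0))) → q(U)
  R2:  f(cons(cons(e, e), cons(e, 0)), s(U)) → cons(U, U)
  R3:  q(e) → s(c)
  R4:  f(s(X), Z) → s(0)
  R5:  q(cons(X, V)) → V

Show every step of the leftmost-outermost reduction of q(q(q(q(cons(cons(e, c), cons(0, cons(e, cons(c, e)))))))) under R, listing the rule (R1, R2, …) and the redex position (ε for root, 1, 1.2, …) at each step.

e

1. q(q(q(q(cons(cons(e, c), cons(0, cons(e, cons(c, e))))))))  →  q(q(q(cons(0, cons(e, cons(c, e))))))   [R5 at 1.1.1]
2. q(q(q(cons(0, cons(e, cons(c, e))))))  →  q(q(cons(e, cons(c, e))))   [R5 at 1.1]
3. q(q(cons(e, cons(c, e))))  →  q(cons(c, e))   [R5 at 1]
4. q(cons(c, e))  →  e   [R5 at ε]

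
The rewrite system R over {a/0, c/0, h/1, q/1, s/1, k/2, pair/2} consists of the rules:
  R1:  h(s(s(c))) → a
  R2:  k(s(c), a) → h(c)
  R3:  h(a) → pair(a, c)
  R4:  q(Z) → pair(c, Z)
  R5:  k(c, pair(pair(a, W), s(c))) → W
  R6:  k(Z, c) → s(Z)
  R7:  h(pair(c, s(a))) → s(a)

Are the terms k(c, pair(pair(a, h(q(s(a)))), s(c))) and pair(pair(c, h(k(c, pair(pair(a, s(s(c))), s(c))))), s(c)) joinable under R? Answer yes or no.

no — NF(t₁) = s(a), NF(t₂) = pair(pair(c, a), s(c))

Reduce t₁ = k(c, pair(pair(a, h(q(s(a)))), s(c))):
1. k(c, pair(pair(a, h(q(s(a)))), s(c)))  →  h(q(s(a)))   [R5 at ε]
2. h(q(s(a)))  →  h(pair(c, s(a)))   [R4 at 1]
3. h(pair(c, s(a)))  →  s(a)   [R7 at ε]

Reduce t₂ = pair(pair(c, h(k(c, pair(pair(a, s(s(c))), s(c))))), s(c)):
1. pair(pair(c, h(k(c, pair(pair(a, s(s(c))), s(c))))), s(c))  →  pair(pair(c, h(s(s(c)))), s(c))   [R5 at 1.2.1]
2. pair(pair(c, h(s(s(c)))), s(c))  →  pair(pair(c, a), s(c))   [R1 at 1.2]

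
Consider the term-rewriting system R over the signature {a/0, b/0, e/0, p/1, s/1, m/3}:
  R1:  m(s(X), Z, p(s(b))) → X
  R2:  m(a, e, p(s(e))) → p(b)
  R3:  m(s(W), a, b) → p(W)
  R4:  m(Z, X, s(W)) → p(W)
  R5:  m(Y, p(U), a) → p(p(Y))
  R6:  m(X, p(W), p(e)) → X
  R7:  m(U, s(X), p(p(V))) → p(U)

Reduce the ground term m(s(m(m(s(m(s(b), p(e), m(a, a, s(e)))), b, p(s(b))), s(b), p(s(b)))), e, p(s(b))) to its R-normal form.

1. m(s(m(m(s(m(s(b), p(e), m(a, a, s(e)))), b, p(s(b))), s(b), p(s(b)))), e, p(s(b)))  →  m(m(s(m(s(b), p(e), m(a, a, s(e)))), b, p(s(b))), s(b), p(s(b)))   [R1 at ε]
2. m(m(s(m(s(b), p(e), m(a, a, s(e)))), b, p(s(b))), s(b), p(s(b)))  →  m(m(s(b), p(e), m(a, a, s(e))), s(b), p(s(b)))   [R1 at 1]
3. m(m(s(b), p(e), m(a, a, s(e))), s(b), p(s(b)))  →  m(m(s(b), p(e), p(e)), s(b), p(s(b)))   [R4 at 1.3]
4. m(m(s(b), p(e), p(e)), s(b), p(s(b)))  →  m(s(b), s(b), p(s(b)))   [R6 at 1]
5. m(s(b), s(b), p(s(b)))  →  b   [R1 at ε]

b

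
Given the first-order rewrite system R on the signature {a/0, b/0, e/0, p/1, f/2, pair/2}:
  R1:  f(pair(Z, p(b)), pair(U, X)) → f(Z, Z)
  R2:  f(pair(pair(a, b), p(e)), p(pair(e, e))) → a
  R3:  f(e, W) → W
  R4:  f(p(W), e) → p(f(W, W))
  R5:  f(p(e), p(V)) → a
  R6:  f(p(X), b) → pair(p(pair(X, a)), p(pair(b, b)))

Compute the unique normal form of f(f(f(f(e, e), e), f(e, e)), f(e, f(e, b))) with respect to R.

b

1. f(f(f(f(e, e), e), f(e, e)), f(e, f(e, b)))  →  f(f(f(e, e), f(e, e)), f(e, f(e, b)))   [R3 at 1.1.1]
2. f(f(f(e, e), f(e, e)), f(e, f(e, b)))  →  f(f(e, f(e, e)), f(e, f(e, b)))   [R3 at 1.1]
3. f(f(e, f(e, e)), f(e, f(e, b)))  →  f(f(e, e), f(e, f(e, b)))   [R3 at 1]
4. f(f(e, e), f(e, f(e, b)))  →  f(e, f(e, f(e, b)))   [R3 at 1]
5. f(e, f(e, f(e, b)))  →  f(e, f(e, b))   [R3 at ε]
6. f(e, f(e, b))  →  f(e, b)   [R3 at ε]
7. f(e, b)  →  b   [R3 at ε]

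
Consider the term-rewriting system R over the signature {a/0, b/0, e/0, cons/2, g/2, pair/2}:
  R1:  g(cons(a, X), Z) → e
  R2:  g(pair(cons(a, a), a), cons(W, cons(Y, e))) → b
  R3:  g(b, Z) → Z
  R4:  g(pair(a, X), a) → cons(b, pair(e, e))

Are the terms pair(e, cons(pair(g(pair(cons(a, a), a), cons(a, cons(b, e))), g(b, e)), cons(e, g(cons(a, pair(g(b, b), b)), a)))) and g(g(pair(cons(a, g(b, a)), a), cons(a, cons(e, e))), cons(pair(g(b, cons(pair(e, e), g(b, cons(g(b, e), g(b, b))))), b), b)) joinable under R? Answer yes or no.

Reduce t₁ = pair(e, cons(pair(g(pair(cons(a, a), a), cons(a, cons(b, e))), g(b, e)), cons(e, g(cons(a, pair(g(b, b), b)), a)))):
1. pair(e, cons(pair(g(pair(cons(a, a), a), cons(a, cons(b, e))), g(b, e)), cons(e, g(cons(a, pair(g(b, b), b)), a))))  →  pair(e, cons(pair(b, g(b, e)), cons(e, g(cons(a, pair(g(b, b), b)), a))))   [R2 at 2.1.1]
2. pair(e, cons(pair(b, g(b, e)), cons(e, g(cons(a, pair(g(b, b), b)), a))))  →  pair(e, cons(pair(b, e), cons(e, g(cons(a, pair(g(b, b), b)), a))))   [R3 at 2.1.2]
3. pair(e, cons(pair(b, e), cons(e, g(cons(a, pair(g(b, b), b)), a))))  →  pair(e, cons(pair(b, e), cons(e, e)))   [R1 at 2.2.2]

Reduce t₂ = g(g(pair(cons(a, g(b, a)), a), cons(a, cons(e, e))), cons(pair(g(b, cons(pair(e, e), g(b, cons(g(b, e), g(b, b))))), b), b)):
1. g(g(pair(cons(a, g(b, a)), a), cons(a, cons(e, e))), cons(pair(g(b, cons(pair(e, e), g(b, cons(g(b, e), g(b, b))))), b), b))  →  g(g(pair(cons(a, a), a), cons(a, cons(e, e))), cons(pair(g(b, cons(pair(e, e), g(b, cons(g(b, e), g(b, b))))), b), b))   [R3 at 1.1.1.2]
2. g(g(pair(cons(a, a), a), cons(a, cons(e, e))), cons(pair(g(b, cons(pair(e, e), g(b, cons(g(b, e), g(b, b))))), b), b))  →  g(b, cons(pair(g(b, cons(pair(e, e), g(b, cons(g(b, e), g(b, b))))), b), b))   [R2 at 1]
3. g(b, cons(pair(g(b, cons(pair(e, e), g(b, cons(g(b, e), g(b, b))))), b), b))  →  cons(pair(g(b, cons(pair(e, e), g(b, cons(g(b, e), g(b, b))))), b), b)   [R3 at ε]
4. cons(pair(g(b, cons(pair(e, e), g(b, cons(g(b, e), g(b, b))))), b), b)  →  cons(pair(cons(pair(e, e), g(b, cons(g(b, e), g(b, b)))), b), b)   [R3 at 1.1]
5. cons(pair(cons(pair(e, e), g(b, cons(g(b, e), g(b, b)))), b), b)  →  cons(pair(cons(pair(e, e), cons(g(b, e), g(b, b))), b), b)   [R3 at 1.1.2]
6. cons(pair(cons(pair(e, e), cons(g(b, e), g(b, b))), b), b)  →  cons(pair(cons(pair(e, e), cons(e, g(b, b))), b), b)   [R3 at 1.1.2.1]
7. cons(pair(cons(pair(e, e), cons(e, g(b, b))), b), b)  →  cons(pair(cons(pair(e, e), cons(e, b)), b), b)   [R3 at 1.1.2.2]

no — NF(t₁) = pair(e, cons(pair(b, e), cons(e, e))), NF(t₂) = cons(pair(cons(pair(e, e), cons(e, b)), b), b)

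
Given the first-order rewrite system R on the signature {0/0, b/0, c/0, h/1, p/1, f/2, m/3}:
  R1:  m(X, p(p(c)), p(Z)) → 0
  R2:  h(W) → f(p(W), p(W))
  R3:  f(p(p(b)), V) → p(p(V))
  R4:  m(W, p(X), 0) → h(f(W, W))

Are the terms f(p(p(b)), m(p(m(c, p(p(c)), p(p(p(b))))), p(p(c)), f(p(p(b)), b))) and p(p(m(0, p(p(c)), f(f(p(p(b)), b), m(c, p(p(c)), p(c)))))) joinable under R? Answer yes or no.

Reduce t₁ = f(p(p(b)), m(p(m(c, p(p(c)), p(p(p(b))))), p(p(c)), f(p(p(b)), b))):
1. f(p(p(b)), m(p(m(c, p(p(c)), p(p(p(b))))), p(p(c)), f(p(p(b)), b)))  →  p(p(m(p(m(c, p(p(c)), p(p(p(b))))), p(p(c)), f(p(p(b)), b))))   [R3 at ε]
2. p(p(m(p(m(c, p(p(c)), p(p(p(b))))), p(p(c)), f(p(p(b)), b))))  →  p(p(m(p(0), p(p(c)), f(p(p(b)), b))))   [R1 at 1.1.1.1]
3. p(p(m(p(0), p(p(c)), f(p(p(b)), b))))  →  p(p(m(p(0), p(p(c)), p(p(b)))))   [R3 at 1.1.3]
4. p(p(m(p(0), p(p(c)), p(p(b)))))  →  p(p(0))   [R1 at 1.1]

Reduce t₂ = p(p(m(0, p(p(c)), f(f(p(p(b)), b), m(c, p(p(c)), p(c)))))):
1. p(p(m(0, p(p(c)), f(f(p(p(b)), b), m(c, p(p(c)), p(c))))))  →  p(p(m(0, p(p(c)), f(p(p(b)), m(c, p(p(c)), p(c))))))   [R3 at 1.1.3.1]
2. p(p(m(0, p(p(c)), f(p(p(b)), m(c, p(p(c)), p(c))))))  →  p(p(m(0, p(p(c)), p(p(m(c, p(p(c)), p(c)))))))   [R3 at 1.1.3]
3. p(p(m(0, p(p(c)), p(p(m(c, p(p(c)), p(c)))))))  →  p(p(0))   [R1 at 1.1]

yes — NF(t₁) = p(p(0)), NF(t₂) = p(p(0))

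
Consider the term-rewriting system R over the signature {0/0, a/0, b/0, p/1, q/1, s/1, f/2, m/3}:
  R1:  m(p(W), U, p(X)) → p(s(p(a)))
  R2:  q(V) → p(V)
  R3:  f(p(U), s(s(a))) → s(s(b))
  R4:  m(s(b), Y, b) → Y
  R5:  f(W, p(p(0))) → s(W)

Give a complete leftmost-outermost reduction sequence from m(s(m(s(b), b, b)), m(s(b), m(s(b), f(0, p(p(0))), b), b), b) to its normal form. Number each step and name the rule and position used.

s(0)

1. m(s(m(s(b), b, b)), m(s(b), m(s(b), f(0, p(p(0))), b), b), b)  →  m(s(b), m(s(b), m(s(b), f(0, p(p(0))), b), b), b)   [R4 at 1.1]
2. m(s(b), m(s(b), m(s(b), f(0, p(p(0))), b), b), b)  →  m(s(b), m(s(b), f(0, p(p(0))), b), b)   [R4 at ε]
3. m(s(b), m(s(b), f(0, p(p(0))), b), b)  →  m(s(b), f(0, p(p(0))), b)   [R4 at ε]
4. m(s(b), f(0, p(p(0))), b)  →  f(0, p(p(0)))   [R4 at ε]
5. f(0, p(p(0)))  →  s(0)   [R5 at ε]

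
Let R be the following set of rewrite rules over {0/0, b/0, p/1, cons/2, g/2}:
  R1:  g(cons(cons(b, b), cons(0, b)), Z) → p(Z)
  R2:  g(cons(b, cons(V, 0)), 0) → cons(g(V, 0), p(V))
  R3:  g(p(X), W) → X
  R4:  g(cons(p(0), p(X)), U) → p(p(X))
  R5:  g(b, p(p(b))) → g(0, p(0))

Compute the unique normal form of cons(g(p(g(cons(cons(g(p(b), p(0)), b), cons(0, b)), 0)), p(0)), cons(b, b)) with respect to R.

1. cons(g(p(g(cons(cons(g(p(b), p(0)), b), cons(0, b)), 0)), p(0)), cons(b, b))  →  cons(g(cons(cons(g(p(b), p(0)), b), cons(0, b)), 0), cons(b, b))   [R3 at 1]
2. cons(g(cons(cons(g(p(b), p(0)), b), cons(0, b)), 0), cons(b, b))  →  cons(g(cons(cons(b, b), cons(0, b)), 0), cons(b, b))   [R3 at 1.1.1.1]
3. cons(g(cons(cons(b, b), cons(0, b)), 0), cons(b, b))  →  cons(p(0), cons(b, b))   [R1 at 1]

cons(p(0), cons(b, b))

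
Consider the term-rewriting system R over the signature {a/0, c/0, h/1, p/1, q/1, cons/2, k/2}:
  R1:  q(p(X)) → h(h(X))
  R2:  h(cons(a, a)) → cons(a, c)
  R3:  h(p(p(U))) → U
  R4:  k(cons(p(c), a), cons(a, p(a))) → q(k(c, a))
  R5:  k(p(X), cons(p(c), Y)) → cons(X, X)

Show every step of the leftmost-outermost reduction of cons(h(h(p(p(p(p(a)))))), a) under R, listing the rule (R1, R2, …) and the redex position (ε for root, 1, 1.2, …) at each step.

1. cons(h(h(p(p(p(p(a)))))), a)  →  cons(h(p(p(a))), a)   [R3 at 1.1]
2. cons(h(p(p(a))), a)  →  cons(a, a)   [R3 at 1]

cons(a, a)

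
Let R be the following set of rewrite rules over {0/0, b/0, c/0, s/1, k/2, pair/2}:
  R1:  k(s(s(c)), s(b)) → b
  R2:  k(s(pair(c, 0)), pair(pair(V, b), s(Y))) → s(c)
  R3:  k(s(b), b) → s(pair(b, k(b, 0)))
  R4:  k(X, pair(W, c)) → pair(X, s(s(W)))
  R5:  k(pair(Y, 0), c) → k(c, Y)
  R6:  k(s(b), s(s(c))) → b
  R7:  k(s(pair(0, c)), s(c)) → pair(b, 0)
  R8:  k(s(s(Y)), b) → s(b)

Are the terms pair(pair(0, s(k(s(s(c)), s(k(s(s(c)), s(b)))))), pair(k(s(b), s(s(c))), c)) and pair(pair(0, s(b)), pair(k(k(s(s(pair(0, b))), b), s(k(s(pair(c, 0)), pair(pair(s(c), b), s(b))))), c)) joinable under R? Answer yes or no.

yes — NF(t₁) = pair(pair(0, s(b)), pair(b, c)), NF(t₂) = pair(pair(0, s(b)), pair(b, c))

Reduce t₁ = pair(pair(0, s(k(s(s(c)), s(k(s(s(c)), s(b)))))), pair(k(s(b), s(s(c))), c)):
1. pair(pair(0, s(k(s(s(c)), s(k(s(s(c)), s(b)))))), pair(k(s(b), s(s(c))), c))  →  pair(pair(0, s(k(s(s(c)), s(b)))), pair(k(s(b), s(s(c))), c))   [R1 at 1.2.1.2.1]
2. pair(pair(0, s(k(s(s(c)), s(b)))), pair(k(s(b), s(s(c))), c))  →  pair(pair(0, s(b)), pair(k(s(b), s(s(c))), c))   [R1 at 1.2.1]
3. pair(pair(0, s(b)), pair(k(s(b), s(s(c))), c))  →  pair(pair(0, s(b)), pair(b, c))   [R6 at 2.1]

Reduce t₂ = pair(pair(0, s(b)), pair(k(k(s(s(pair(0, b))), b), s(k(s(pair(c, 0)), pair(pair(s(c), b), s(b))))), c)):
1. pair(pair(0, s(b)), pair(k(k(s(s(pair(0, b))), b), s(k(s(pair(c, 0)), pair(pair(s(c), b), s(b))))), c))  →  pair(pair(0, s(b)), pair(k(s(b), s(k(s(pair(c, 0)), pair(pair(s(c), b), s(b))))), c))   [R8 at 2.1.1]
2. pair(pair(0, s(b)), pair(k(s(b), s(k(s(pair(c, 0)), pair(pair(s(c), b), s(b))))), c))  →  pair(pair(0, s(b)), pair(k(s(b), s(s(c))), c))   [R2 at 2.1.2.1]
3. pair(pair(0, s(b)), pair(k(s(b), s(s(c))), c))  →  pair(pair(0, s(b)), pair(b, c))   [R6 at 2.1]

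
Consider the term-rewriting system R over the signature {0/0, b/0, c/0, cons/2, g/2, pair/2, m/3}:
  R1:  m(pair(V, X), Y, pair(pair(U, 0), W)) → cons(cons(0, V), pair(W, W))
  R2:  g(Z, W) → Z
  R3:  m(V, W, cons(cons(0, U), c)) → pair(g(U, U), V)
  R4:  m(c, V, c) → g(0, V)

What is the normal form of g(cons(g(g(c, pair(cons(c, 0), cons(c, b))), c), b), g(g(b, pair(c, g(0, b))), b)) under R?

cons(c, b)

1. g(cons(g(g(c, pair(cons(c, 0), cons(c, b))), c), b), g(g(b, pair(c, g(0, b))), b))  →  cons(g(g(c, pair(cons(c, 0), cons(c, b))), c), b)   [R2 at ε]
2. cons(g(g(c, pair(cons(c, 0), cons(c, b))), c), b)  →  cons(g(c, pair(cons(c, 0), cons(c, b))), b)   [R2 at 1]
3. cons(g(c, pair(cons(c, 0), cons(c, b))), b)  →  cons(c, b)   [R2 at 1]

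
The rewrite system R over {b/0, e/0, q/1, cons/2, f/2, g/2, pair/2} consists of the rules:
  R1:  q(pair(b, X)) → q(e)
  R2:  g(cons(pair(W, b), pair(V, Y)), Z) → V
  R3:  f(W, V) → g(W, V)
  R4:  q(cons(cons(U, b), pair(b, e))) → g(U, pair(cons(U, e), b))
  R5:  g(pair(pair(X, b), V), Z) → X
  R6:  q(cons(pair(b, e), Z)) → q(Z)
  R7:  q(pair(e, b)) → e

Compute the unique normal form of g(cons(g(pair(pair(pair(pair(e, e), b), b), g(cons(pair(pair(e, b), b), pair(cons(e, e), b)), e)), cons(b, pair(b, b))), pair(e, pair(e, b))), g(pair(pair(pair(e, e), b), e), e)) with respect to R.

1. g(cons(g(pair(pair(pair(pair(e, e), b), b), g(cons(pair(pair(e, b), b), pair(cons(e, e), b)), e)), cons(b, pair(b, b))), pair(e, pair(e, b))), g(pair(pair(pair(e, e), b), e), e))  →  g(cons(pair(pair(e, e), b), pair(e, pair(e, b))), g(pair(pair(pair(e, e), b), e), e))   [R5 at 1.1]
2. g(cons(pair(pair(e, e), b), pair(e, pair(e, b))), g(pair(pair(pair(e, e), b), e), e))  →  e   [R2 at ε]

e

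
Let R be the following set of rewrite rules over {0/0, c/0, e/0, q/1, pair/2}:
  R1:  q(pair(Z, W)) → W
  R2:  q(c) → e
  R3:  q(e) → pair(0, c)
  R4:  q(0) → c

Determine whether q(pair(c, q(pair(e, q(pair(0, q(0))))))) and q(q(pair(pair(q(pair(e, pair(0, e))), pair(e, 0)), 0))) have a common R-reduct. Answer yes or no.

yes — NF(t₁) = c, NF(t₂) = c

Reduce t₁ = q(pair(c, q(pair(e, q(pair(0, q(0))))))):
1. q(pair(c, q(pair(e, q(pair(0, q(0)))))))  →  q(pair(e, q(pair(0, q(0)))))   [R1 at ε]
2. q(pair(e, q(pair(0, q(0)))))  →  q(pair(0, q(0)))   [R1 at ε]
3. q(pair(0, q(0)))  →  q(0)   [R1 at ε]
4. q(0)  →  c   [R4 at ε]

Reduce t₂ = q(q(pair(pair(q(pair(e, pair(0, e))), pair(e, 0)), 0))):
1. q(q(pair(pair(q(pair(e, pair(0, e))), pair(e, 0)), 0)))  →  q(0)   [R1 at 1]
2. q(0)  →  c   [R4 at ε]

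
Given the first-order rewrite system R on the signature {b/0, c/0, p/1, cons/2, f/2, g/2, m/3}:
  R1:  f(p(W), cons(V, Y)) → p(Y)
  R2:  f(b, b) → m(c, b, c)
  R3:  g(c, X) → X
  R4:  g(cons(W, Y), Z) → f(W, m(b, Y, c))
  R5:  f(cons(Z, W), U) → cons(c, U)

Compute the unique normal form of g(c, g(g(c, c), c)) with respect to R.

1. g(c, g(g(c, c), c))  →  g(g(c, c), c)   [R3 at ε]
2. g(g(c, c), c)  →  g(c, c)   [R3 at 1]
3. g(c, c)  →  c   [R3 at ε]

c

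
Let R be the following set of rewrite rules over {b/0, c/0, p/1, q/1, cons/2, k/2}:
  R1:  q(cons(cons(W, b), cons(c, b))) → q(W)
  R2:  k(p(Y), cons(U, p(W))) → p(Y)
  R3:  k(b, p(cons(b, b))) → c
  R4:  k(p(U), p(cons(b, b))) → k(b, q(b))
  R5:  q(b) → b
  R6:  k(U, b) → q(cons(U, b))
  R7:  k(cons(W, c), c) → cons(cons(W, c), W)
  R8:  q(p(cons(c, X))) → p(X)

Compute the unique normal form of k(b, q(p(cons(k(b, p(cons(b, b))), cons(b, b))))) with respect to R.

1. k(b, q(p(cons(k(b, p(cons(b, b))), cons(b, b)))))  →  k(b, q(p(cons(c, cons(b, b)))))   [R3 at 2.1.1.1]
2. k(b, q(p(cons(c, cons(b, b)))))  →  k(b, p(cons(b, b)))   [R8 at 2]
3. k(b, p(cons(b, b)))  →  c   [R3 at ε]

c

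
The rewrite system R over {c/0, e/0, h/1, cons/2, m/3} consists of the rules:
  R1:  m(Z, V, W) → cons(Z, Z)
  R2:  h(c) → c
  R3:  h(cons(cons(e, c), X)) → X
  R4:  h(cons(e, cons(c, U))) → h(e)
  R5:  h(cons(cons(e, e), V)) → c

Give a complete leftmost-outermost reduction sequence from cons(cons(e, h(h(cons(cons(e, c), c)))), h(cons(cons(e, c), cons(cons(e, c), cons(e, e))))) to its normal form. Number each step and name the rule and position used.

cons(cons(e, c), cons(cons(e, c), cons(e, e)))

1. cons(cons(e, h(h(cons(cons(e, c), c)))), h(cons(cons(e, c), cons(cons(e, c), cons(e, e)))))  →  cons(cons(e, h(c)), h(cons(cons(e, c), cons(cons(e, c), cons(e, e)))))   [R3 at 1.2.1]
2. cons(cons(e, h(c)), h(cons(cons(e, c), cons(cons(e, c), cons(e, e)))))  →  cons(cons(e, c), h(cons(cons(e, c), cons(cons(e, c), cons(e, e)))))   [R2 at 1.2]
3. cons(cons(e, c), h(cons(cons(e, c), cons(cons(e, c), cons(e, e)))))  →  cons(cons(e, c), cons(cons(e, c), cons(e, e)))   [R3 at 2]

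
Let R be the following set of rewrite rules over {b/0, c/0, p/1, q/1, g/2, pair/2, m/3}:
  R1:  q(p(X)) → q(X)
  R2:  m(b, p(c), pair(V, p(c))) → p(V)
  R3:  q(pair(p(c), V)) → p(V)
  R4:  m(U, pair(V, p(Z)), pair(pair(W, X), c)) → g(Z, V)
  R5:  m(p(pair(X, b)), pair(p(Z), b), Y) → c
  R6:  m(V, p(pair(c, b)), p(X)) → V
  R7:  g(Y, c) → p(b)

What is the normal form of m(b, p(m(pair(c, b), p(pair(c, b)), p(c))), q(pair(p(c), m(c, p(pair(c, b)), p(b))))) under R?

1. m(b, p(m(pair(c, b), p(pair(c, b)), p(c))), q(pair(p(c), m(c, p(pair(c, b)), p(b)))))  →  m(b, p(pair(c, b)), q(pair(p(c), m(c, p(pair(c, b)), p(b)))))   [R6 at 2.1]
2. m(b, p(pair(c, b)), q(pair(p(c), m(c, p(pair(c, b)), p(b)))))  →  m(b, p(pair(c, b)), p(m(c, p(pair(c, b)), p(b))))   [R3 at 3]
3. m(b, p(pair(c, b)), p(m(c, p(pair(c, b)), p(b))))  →  b   [R6 at ε]

b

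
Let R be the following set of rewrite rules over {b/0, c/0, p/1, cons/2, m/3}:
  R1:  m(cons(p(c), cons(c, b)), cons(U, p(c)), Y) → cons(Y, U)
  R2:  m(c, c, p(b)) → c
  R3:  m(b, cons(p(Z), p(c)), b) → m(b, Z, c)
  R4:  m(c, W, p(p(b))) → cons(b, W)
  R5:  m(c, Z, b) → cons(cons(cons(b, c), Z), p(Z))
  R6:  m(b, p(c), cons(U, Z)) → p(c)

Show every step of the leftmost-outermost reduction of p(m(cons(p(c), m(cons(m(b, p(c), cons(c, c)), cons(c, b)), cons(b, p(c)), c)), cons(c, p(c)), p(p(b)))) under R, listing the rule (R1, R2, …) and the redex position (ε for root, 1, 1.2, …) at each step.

1. p(m(cons(p(c), m(cons(m(b, p(c), cons(c, c)), cons(c, b)), cons(b, p(c)), c)), cons(c, p(c)), p(p(b))))  →  p(m(cons(p(c), m(cons(p(c), cons(c, b)), cons(b, p(c)), c)), cons(c, p(c)), p(p(b))))   [R6 at 1.1.2.1.1]
2. p(m(cons(p(c), m(cons(p(c), cons(c, b)), cons(b, p(c)), c)), cons(c, p(c)), p(p(b))))  →  p(m(cons(p(c), cons(c, b)), cons(c, p(c)), p(p(b))))   [R1 at 1.1.2]
3. p(m(cons(p(c), cons(c, b)), cons(c, p(c)), p(p(b))))  →  p(cons(p(p(b)), c))   [R1 at 1]

p(cons(p(p(b)), c))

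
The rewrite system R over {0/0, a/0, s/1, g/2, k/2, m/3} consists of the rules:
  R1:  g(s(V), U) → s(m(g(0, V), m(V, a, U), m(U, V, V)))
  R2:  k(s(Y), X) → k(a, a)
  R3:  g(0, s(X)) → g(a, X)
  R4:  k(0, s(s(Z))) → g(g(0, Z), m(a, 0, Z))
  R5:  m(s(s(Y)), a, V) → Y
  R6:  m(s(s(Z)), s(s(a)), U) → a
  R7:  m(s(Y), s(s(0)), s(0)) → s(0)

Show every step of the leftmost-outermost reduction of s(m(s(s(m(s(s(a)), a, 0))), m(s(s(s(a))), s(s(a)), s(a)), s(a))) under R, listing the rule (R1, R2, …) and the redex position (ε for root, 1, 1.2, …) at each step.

s(a)

1. s(m(s(s(m(s(s(a)), a, 0))), m(s(s(s(a))), s(s(a)), s(a)), s(a)))  →  s(m(s(s(a)), m(s(s(s(a))), s(s(a)), s(a)), s(a)))   [R5 at 1.1.1.1]
2. s(m(s(s(a)), m(s(s(s(a))), s(s(a)), s(a)), s(a)))  →  s(m(s(s(a)), a, s(a)))   [R6 at 1.2]
3. s(m(s(s(a)), a, s(a)))  →  s(a)   [R5 at 1]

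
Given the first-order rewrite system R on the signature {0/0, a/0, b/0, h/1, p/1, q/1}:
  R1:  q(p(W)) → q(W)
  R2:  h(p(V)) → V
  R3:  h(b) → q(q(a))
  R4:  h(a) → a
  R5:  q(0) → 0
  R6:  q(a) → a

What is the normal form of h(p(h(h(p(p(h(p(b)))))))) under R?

1. h(p(h(h(p(p(h(p(b))))))))  →  h(h(p(p(h(p(b))))))   [R2 at ε]
2. h(h(p(p(h(p(b))))))  →  h(p(h(p(b))))   [R2 at 1]
3. h(p(h(p(b))))  →  h(p(b))   [R2 at ε]
4. h(p(b))  →  b   [R2 at ε]

b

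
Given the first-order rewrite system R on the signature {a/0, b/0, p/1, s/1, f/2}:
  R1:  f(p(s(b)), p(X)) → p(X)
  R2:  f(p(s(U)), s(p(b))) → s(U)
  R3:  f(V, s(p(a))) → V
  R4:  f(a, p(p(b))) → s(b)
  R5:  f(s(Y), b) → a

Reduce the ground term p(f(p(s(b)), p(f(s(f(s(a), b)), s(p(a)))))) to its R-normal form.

1. p(f(p(s(b)), p(f(s(f(s(a), b)), s(p(a))))))  →  p(p(f(s(f(s(a), b)), s(p(a)))))   [R1 at 1]
2. p(p(f(s(f(s(a), b)), s(p(a)))))  →  p(p(s(f(s(a), b))))   [R3 at 1.1]
3. p(p(s(f(s(a), b))))  →  p(p(s(a)))   [R5 at 1.1.1]

p(p(s(a)))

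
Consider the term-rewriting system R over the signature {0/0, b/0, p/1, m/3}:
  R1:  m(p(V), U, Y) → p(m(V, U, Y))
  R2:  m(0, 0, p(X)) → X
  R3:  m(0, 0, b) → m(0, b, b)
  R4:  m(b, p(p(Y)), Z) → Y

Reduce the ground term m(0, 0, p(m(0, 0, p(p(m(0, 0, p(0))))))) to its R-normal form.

1. m(0, 0, p(m(0, 0, p(p(m(0, 0, p(0)))))))  →  m(0, 0, p(p(m(0, 0, p(0)))))   [R2 at ε]
2. m(0, 0, p(p(m(0, 0, p(0)))))  →  p(m(0, 0, p(0)))   [R2 at ε]
3. p(m(0, 0, p(0)))  →  p(0)   [R2 at 1]

p(0)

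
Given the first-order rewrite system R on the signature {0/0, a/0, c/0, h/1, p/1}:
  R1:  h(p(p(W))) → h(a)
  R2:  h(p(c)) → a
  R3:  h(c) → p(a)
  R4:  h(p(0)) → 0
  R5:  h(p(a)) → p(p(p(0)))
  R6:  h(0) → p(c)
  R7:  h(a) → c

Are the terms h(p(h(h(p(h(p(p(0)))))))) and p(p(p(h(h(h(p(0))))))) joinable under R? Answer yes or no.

Reduce t₁ = h(p(h(h(p(h(p(p(0)))))))):
1. h(p(h(h(p(h(p(p(0))))))))  →  h(p(h(h(p(h(a))))))   [R1 at 1.1.1.1.1]
2. h(p(h(h(p(h(a))))))  →  h(p(h(h(p(c)))))   [R7 at 1.1.1.1.1]
3. h(p(h(h(p(c)))))  →  h(p(h(a)))   [R2 at 1.1.1]
4. h(p(h(a)))  →  h(p(c))   [R7 at 1.1]
5. h(p(c))  →  a   [R2 at ε]

Reduce t₂ = p(p(p(h(h(h(p(0))))))):
1. p(p(p(h(h(h(p(0)))))))  →  p(p(p(h(h(0)))))   [R4 at 1.1.1.1.1]
2. p(p(p(h(h(0)))))  →  p(p(p(h(p(c)))))   [R6 at 1.1.1.1]
3. p(p(p(h(p(c)))))  →  p(p(p(a)))   [R2 at 1.1.1]

no — NF(t₁) = a, NF(t₂) = p(p(p(a)))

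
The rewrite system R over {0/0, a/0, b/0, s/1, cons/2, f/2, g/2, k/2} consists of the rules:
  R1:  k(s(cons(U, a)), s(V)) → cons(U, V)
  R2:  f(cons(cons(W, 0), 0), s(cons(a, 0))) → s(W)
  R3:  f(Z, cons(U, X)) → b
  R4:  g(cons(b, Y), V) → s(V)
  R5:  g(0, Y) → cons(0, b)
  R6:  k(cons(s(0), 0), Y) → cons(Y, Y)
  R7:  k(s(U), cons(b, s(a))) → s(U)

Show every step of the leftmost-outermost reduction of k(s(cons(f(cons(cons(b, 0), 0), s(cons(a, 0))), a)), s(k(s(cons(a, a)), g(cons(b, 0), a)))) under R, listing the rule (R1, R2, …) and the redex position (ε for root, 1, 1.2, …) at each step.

cons(s(b), cons(a, a))

1. k(s(cons(f(cons(cons(b, 0), 0), s(cons(a, 0))), a)), s(k(s(cons(a, a)), g(cons(b, 0), a))))  →  cons(f(cons(cons(b, 0), 0), s(cons(a, 0))), k(s(cons(a, a)), g(cons(b, 0), a)))   [R1 at ε]
2. cons(f(cons(cons(b, 0), 0), s(cons(a, 0))), k(s(cons(a, a)), g(cons(b, 0), a)))  →  cons(s(b), k(s(cons(a, a)), g(cons(b, 0), a)))   [R2 at 1]
3. cons(s(b), k(s(cons(a, a)), g(cons(b, 0), a)))  →  cons(s(b), k(s(cons(a, a)), s(a)))   [R4 at 2.2]
4. cons(s(b), k(s(cons(a, a)), s(a)))  →  cons(s(b), cons(a, a))   [R1 at 2]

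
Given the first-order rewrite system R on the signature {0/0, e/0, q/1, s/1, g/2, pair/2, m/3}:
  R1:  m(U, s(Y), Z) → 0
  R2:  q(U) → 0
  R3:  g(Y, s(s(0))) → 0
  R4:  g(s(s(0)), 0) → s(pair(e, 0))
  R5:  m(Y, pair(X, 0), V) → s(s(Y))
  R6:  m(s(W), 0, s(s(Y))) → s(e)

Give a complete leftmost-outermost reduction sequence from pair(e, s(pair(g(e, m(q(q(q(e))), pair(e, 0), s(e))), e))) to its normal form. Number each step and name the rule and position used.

1. pair(e, s(pair(g(e, m(q(q(q(e))), pair(e, 0), s(e))), e)))  →  pair(e, s(pair(g(e, s(s(q(q(q(e)))))), e)))   [R5 at 2.1.1.2]
2. pair(e, s(pair(g(e, s(s(q(q(q(e)))))), e)))  →  pair(e, s(pair(g(e, s(s(0))), e)))   [R2 at 2.1.1.2.1.1]
3. pair(e, s(pair(g(e, s(s(0))), e)))  →  pair(e, s(pair(0, e)))   [R3 at 2.1.1]

pair(e, s(pair(0, e)))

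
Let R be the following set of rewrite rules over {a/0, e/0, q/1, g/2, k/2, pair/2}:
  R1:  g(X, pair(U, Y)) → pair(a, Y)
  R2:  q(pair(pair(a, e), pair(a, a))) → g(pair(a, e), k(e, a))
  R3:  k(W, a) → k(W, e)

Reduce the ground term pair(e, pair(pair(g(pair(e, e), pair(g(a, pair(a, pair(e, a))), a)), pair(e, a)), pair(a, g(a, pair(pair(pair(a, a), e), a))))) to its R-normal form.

1. pair(e, pair(pair(g(pair(e, e), pair(g(a, pair(a, pair(e, a))), a)), pair(e, a)), pair(a, g(a, pair(pair(pair(a, a), e), a)))))  →  pair(e, pair(pair(pair(a, a), pair(e, a)), pair(a, g(a, pair(pair(pair(a, a), e), a)))))   [R1 at 2.1.1]
2. pair(e, pair(pair(pair(a, a), pair(e, a)), pair(a, g(a, pair(pair(pair(a, a), e), a)))))  →  pair(e, pair(pair(pair(a, a), pair(e, a)), pair(a, pair(a, a))))   [R1 at 2.2.2]

pair(e, pair(pair(pair(a, a), pair(e, a)), pair(a, pair(a, a))))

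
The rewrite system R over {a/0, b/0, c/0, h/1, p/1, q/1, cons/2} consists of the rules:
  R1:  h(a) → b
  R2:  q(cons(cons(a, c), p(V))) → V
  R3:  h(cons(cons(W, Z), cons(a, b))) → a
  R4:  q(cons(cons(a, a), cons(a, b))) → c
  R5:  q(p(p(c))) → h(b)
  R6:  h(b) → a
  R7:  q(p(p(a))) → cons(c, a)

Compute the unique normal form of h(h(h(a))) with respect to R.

b

1. h(h(h(a)))  →  h(h(b))   [R1 at 1.1]
2. h(h(b))  →  h(a)   [R6 at 1]
3. h(a)  →  b   [R1 at ε]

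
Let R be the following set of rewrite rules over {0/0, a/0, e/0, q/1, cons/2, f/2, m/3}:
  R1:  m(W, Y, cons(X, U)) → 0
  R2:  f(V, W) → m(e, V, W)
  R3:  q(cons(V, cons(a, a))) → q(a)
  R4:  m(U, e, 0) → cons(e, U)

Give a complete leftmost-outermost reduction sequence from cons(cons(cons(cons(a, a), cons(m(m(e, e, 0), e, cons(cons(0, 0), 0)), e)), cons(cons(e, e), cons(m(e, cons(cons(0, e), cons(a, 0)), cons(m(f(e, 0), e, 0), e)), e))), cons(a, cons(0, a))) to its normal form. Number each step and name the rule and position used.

1. cons(cons(cons(cons(a, a), cons(m(m(e, e, 0), e, cons(cons(0, 0), 0)), e)), cons(cons(e, e), cons(m(e, cons(cons(0, e), cons(a, 0)), cons(m(f(e, 0), e, 0), e)), e))), cons(a, cons(0, a)))  →  cons(cons(cons(cons(a, a), cons(0, e)), cons(cons(e, e), cons(m(e, cons(cons(0, e), cons(a, 0)), cons(m(f(e, 0), e, 0), e)), e))), cons(a, cons(0, a)))   [R1 at 1.1.2.1]
2. cons(cons(cons(cons(a, a), cons(0, e)), cons(cons(e, e), cons(m(e, cons(cons(0, e), cons(a, 0)), cons(m(f(e, 0), e, 0), e)), e))), cons(a, cons(0, a)))  →  cons(cons(cons(cons(a, a), cons(0, e)), cons(cons(e, e), cons(0, e))), cons(a, cons(0, a)))   [R1 at 1.2.2.1]

cons(cons(cons(cons(a, a), cons(0, e)), cons(cons(e, e), cons(0, e))), cons(a, cons(0, a)))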